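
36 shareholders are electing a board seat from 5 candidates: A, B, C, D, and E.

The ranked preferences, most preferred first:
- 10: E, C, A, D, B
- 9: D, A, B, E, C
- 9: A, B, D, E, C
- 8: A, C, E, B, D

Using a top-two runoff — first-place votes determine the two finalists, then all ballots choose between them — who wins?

Round 1 first-place votes: A 17, B 0, C 0, D 9, E 10. A and E advance.
Runoff: A is ranked above E on 26 ballots, E above A on 10.

A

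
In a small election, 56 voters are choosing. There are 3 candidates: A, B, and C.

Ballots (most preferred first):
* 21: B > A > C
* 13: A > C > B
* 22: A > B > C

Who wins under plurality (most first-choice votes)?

A

First-place votes: A 35, B 21, C 0.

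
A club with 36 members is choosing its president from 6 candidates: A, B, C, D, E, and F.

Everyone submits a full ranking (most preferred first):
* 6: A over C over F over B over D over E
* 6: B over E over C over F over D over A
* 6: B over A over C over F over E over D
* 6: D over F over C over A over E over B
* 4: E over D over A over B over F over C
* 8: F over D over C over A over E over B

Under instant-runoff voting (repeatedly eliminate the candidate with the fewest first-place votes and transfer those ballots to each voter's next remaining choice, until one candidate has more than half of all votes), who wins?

Round 1: A 6, B 12, C 0, D 6, E 4, F 8. C eliminated.
Round 2: A 6, B 12, D 6, E 4, F 8. E eliminated.
Round 3: A 6, B 12, D 10, F 8. A eliminated.
Round 4: B 12, D 10, F 14. D eliminated.
Round 5: B 16, F 20. F has a majority (≥19).

F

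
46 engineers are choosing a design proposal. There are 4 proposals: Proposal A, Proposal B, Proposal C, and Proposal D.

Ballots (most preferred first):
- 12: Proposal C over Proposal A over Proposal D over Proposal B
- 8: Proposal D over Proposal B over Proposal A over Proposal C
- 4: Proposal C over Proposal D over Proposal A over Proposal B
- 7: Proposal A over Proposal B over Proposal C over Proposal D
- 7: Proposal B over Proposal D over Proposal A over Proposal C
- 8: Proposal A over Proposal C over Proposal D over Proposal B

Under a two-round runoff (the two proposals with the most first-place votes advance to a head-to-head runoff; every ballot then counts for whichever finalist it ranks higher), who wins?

Round 1 first-place votes: Proposal A 15, Proposal B 7, Proposal C 16, Proposal D 8. Proposal C and Proposal A advance.
Runoff: Proposal C is ranked above Proposal A on 16 ballots, Proposal A above Proposal C on 30.

Proposal A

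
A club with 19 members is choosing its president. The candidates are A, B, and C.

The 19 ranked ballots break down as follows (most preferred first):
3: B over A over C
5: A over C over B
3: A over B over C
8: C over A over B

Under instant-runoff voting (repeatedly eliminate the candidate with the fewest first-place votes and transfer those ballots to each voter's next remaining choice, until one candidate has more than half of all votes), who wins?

Round 1: A 8, B 3, C 8. B eliminated.
Round 2: A 11, C 8. A has a majority (≥10).

A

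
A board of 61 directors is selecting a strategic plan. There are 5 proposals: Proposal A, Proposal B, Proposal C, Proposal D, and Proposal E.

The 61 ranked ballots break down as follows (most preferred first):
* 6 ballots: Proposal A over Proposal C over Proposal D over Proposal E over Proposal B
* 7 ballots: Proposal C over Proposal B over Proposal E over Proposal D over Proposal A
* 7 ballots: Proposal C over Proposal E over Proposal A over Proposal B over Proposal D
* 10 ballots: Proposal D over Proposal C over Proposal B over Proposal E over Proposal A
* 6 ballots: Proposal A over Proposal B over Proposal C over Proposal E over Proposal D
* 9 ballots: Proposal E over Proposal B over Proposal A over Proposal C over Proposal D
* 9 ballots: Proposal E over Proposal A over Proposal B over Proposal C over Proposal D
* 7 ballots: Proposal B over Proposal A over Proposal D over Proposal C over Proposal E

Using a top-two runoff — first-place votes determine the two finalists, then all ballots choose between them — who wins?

Proposal C

Round 1 first-place votes: Proposal A 12, Proposal B 7, Proposal C 14, Proposal D 10, Proposal E 18. Proposal E and Proposal C advance.
Runoff: Proposal E is ranked above Proposal C on 18 ballots, Proposal C above Proposal E on 43.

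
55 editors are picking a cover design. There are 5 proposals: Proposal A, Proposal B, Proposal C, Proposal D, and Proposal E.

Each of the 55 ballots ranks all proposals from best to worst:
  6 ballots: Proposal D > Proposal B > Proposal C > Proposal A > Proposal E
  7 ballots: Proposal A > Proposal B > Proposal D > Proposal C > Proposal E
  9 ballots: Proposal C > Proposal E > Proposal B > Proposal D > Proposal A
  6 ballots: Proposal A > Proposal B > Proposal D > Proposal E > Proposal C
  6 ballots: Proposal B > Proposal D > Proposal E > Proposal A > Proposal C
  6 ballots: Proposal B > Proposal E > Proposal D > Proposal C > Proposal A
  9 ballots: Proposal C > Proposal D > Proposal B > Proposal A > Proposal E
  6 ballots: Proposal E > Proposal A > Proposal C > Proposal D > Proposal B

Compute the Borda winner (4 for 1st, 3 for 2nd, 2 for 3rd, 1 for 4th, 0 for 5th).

Proposal B

Proposal A: 6×1 + 7×4 + 9×0 + 6×4 + 6×1 + 6×0 + 9×1 + 6×3 = 91
Proposal B: 6×3 + 7×3 + 9×2 + 6×3 + 6×4 + 6×4 + 9×2 + 6×0 = 141
Proposal C: 6×2 + 7×1 + 9×4 + 6×0 + 6×0 + 6×1 + 9×4 + 6×2 = 109
Proposal D: 6×4 + 7×2 + 9×1 + 6×2 + 6×3 + 6×2 + 9×3 + 6×1 = 122
Proposal E: 6×0 + 7×0 + 9×3 + 6×1 + 6×2 + 6×3 + 9×0 + 6×4 = 87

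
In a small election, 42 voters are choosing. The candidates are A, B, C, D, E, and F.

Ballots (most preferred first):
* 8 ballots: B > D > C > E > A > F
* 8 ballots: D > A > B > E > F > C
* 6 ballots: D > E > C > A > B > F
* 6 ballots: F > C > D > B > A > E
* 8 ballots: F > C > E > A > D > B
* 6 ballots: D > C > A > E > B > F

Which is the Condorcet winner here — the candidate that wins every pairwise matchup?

D

D vs A: 34–8
D vs B: 34–8
D vs C: 28–14
D vs E: 34–8
D vs F: 28–14
D beats every other candidate.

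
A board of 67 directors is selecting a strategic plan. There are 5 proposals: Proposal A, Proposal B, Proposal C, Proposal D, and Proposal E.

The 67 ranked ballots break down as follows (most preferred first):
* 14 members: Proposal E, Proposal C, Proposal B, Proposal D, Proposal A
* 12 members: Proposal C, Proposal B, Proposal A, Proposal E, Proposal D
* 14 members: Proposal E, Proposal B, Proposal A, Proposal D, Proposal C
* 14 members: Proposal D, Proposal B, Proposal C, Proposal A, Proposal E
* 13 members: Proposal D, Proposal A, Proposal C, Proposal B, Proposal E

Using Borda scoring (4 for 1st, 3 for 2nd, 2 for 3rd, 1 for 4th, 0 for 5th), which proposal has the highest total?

Proposal B

Proposal A: 14×0 + 12×2 + 14×2 + 14×1 + 13×3 = 105
Proposal B: 14×2 + 12×3 + 14×3 + 14×3 + 13×1 = 161
Proposal C: 14×3 + 12×4 + 14×0 + 14×2 + 13×2 = 144
Proposal D: 14×1 + 12×0 + 14×1 + 14×4 + 13×4 = 136
Proposal E: 14×4 + 12×1 + 14×4 + 14×0 + 13×0 = 124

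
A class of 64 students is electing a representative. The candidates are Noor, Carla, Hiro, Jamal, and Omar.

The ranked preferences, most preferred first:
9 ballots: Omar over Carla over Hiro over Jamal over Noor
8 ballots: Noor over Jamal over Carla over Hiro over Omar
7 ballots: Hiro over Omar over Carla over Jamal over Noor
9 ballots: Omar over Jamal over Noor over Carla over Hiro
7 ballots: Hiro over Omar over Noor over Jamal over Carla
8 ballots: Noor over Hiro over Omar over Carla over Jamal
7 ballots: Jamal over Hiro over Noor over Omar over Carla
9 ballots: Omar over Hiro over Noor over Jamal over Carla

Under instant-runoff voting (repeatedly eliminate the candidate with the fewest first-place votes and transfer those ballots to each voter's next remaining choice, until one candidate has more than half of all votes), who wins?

Round 1: Noor 16, Carla 0, Hiro 14, Jamal 7, Omar 27. Carla eliminated.
Round 2: Noor 16, Hiro 14, Jamal 7, Omar 27. Jamal eliminated.
Round 3: Noor 16, Hiro 21, Omar 27. Noor eliminated.
Round 4: Hiro 37, Omar 27. Hiro has a majority (≥33).

Hiro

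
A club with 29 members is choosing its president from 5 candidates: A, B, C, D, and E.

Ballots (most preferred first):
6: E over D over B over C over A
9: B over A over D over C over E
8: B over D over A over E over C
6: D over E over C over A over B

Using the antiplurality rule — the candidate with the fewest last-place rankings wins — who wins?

D

Last-place votes: A 6, B 6, C 8, D 0, E 9.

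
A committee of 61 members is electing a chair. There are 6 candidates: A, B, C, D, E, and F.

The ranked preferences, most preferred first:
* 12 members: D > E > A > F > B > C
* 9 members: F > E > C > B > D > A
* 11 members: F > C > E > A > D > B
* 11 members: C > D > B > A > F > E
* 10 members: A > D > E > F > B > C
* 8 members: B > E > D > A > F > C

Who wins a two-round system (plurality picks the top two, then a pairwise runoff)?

Round 1 first-place votes: A 10, B 8, C 11, D 12, E 0, F 20. F and D advance.
Runoff: F is ranked above D on 20 ballots, D above F on 41.

D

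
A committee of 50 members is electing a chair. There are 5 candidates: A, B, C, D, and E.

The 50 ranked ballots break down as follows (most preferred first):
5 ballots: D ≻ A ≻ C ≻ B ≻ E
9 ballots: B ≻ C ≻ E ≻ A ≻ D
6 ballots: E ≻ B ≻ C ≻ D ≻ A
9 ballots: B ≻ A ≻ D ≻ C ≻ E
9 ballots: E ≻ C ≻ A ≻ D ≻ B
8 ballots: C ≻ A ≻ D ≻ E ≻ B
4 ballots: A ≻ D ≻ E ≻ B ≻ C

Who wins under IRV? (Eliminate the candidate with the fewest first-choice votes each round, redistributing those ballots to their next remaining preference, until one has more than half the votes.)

Round 1: A 4, B 18, C 8, D 5, E 15. A eliminated.
Round 2: B 18, C 8, D 9, E 15. C eliminated.
Round 3: B 18, D 17, E 15. E eliminated.
Round 4: B 24, D 26. D has a majority (≥26).

D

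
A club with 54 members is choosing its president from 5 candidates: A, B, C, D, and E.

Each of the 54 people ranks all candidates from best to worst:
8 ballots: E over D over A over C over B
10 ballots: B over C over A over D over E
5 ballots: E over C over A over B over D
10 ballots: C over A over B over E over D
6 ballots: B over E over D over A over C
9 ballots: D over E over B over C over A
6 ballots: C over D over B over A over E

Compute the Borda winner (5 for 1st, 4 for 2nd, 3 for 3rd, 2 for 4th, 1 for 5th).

C

A: 8×3 + 10×3 + 5×3 + 10×4 + 6×2 + 9×1 + 6×2 = 142
B: 8×1 + 10×5 + 5×2 + 10×3 + 6×5 + 9×3 + 6×3 = 173
C: 8×2 + 10×4 + 5×4 + 10×5 + 6×1 + 9×2 + 6×5 = 180
D: 8×4 + 10×2 + 5×1 + 10×1 + 6×3 + 9×5 + 6×4 = 154
E: 8×5 + 10×1 + 5×5 + 10×2 + 6×4 + 9×4 + 6×1 = 161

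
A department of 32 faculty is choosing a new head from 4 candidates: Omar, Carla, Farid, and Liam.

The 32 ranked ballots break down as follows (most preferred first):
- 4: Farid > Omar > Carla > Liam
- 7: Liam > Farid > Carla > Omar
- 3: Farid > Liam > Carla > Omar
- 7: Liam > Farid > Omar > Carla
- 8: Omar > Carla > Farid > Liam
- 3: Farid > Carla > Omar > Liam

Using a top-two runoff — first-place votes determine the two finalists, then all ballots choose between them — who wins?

Round 1 first-place votes: Omar 8, Carla 0, Farid 10, Liam 14. Liam and Farid advance.
Runoff: Liam is ranked above Farid on 14 ballots, Farid above Liam on 18.

Farid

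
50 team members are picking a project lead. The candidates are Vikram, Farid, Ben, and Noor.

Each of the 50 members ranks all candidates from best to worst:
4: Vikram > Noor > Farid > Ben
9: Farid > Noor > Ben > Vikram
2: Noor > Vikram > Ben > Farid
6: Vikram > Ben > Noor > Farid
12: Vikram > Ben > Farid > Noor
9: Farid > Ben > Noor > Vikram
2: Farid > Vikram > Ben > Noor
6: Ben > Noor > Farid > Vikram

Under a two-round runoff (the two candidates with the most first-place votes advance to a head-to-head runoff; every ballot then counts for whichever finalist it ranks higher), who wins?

Farid

Round 1 first-place votes: Vikram 22, Farid 20, Ben 6, Noor 2. Vikram and Farid advance.
Runoff: Vikram is ranked above Farid on 24 ballots, Farid above Vikram on 26.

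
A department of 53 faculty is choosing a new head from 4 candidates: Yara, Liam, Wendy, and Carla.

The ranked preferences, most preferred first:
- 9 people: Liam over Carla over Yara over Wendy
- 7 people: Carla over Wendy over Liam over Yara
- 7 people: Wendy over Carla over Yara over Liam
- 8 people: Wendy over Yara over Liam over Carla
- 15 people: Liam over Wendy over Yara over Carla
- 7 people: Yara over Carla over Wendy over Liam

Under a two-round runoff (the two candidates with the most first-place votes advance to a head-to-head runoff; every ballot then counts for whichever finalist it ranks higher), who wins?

Wendy

Round 1 first-place votes: Yara 7, Liam 24, Wendy 15, Carla 7. Liam and Wendy advance.
Runoff: Liam is ranked above Wendy on 24 ballots, Wendy above Liam on 29.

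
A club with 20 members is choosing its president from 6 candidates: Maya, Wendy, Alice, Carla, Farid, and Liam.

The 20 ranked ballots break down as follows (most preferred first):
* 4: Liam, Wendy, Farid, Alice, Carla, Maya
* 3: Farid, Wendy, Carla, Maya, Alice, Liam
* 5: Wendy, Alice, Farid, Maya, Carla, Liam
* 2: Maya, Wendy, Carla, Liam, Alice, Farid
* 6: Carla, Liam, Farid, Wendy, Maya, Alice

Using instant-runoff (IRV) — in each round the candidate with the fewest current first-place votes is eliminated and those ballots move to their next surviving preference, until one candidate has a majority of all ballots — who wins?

Round 1: Maya 2, Wendy 5, Alice 0, Carla 6, Farid 3, Liam 4. Alice eliminated.
Round 2: Maya 2, Wendy 5, Carla 6, Farid 3, Liam 4. Maya eliminated.
Round 3: Wendy 7, Carla 6, Farid 3, Liam 4. Farid eliminated.
Round 4: Wendy 10, Carla 6, Liam 4. Liam eliminated.
Round 5: Wendy 14, Carla 6. Wendy has a majority (≥11).

Wendy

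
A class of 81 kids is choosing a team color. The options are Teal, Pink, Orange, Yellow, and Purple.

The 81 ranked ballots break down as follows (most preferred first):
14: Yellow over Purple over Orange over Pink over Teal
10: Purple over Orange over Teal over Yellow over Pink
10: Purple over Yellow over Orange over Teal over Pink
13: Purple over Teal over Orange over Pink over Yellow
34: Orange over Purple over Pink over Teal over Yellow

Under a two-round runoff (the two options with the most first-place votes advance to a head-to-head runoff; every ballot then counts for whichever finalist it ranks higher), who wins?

Purple

Round 1 first-place votes: Teal 0, Pink 0, Orange 34, Yellow 14, Purple 33. Orange and Purple advance.
Runoff: Orange is ranked above Purple on 34 ballots, Purple above Orange on 47.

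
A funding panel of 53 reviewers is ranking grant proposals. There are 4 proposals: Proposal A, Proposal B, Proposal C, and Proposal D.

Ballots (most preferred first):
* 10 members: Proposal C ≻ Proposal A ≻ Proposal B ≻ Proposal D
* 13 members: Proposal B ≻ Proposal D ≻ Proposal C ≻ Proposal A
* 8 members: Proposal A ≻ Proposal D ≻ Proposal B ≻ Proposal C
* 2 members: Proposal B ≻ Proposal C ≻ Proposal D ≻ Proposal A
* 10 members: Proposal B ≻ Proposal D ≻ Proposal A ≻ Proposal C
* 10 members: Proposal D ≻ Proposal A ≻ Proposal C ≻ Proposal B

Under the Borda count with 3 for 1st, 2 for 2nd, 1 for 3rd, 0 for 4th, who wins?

Proposal D

Proposal A: 10×2 + 13×0 + 8×3 + 2×0 + 10×1 + 10×2 = 74
Proposal B: 10×1 + 13×3 + 8×1 + 2×3 + 10×3 + 10×0 = 93
Proposal C: 10×3 + 13×1 + 8×0 + 2×2 + 10×0 + 10×1 = 57
Proposal D: 10×0 + 13×2 + 8×2 + 2×1 + 10×2 + 10×3 = 94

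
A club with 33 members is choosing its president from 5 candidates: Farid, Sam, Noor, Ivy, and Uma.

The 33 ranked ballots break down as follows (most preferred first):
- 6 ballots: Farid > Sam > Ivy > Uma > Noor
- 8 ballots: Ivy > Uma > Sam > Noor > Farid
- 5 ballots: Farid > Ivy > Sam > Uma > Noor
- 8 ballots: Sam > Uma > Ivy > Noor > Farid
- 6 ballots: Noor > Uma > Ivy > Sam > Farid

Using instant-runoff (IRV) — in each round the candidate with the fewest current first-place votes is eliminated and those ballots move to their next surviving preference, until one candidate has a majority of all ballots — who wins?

Ivy

Round 1: Farid 11, Sam 8, Noor 6, Ivy 8, Uma 0. Uma eliminated.
Round 2: Farid 11, Sam 8, Noor 6, Ivy 8. Noor eliminated.
Round 3: Farid 11, Sam 8, Ivy 14. Sam eliminated.
Round 4: Farid 11, Ivy 22. Ivy has a majority (≥17).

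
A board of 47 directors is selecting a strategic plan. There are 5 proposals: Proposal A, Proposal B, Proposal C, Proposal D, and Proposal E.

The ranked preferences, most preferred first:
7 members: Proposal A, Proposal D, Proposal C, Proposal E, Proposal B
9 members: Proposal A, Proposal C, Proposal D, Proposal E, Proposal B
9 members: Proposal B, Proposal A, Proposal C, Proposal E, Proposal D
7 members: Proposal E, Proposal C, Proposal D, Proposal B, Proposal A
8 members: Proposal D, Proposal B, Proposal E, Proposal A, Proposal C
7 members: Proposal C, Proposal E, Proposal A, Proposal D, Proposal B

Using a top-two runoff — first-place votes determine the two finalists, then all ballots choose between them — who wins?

Proposal B

Round 1 first-place votes: Proposal A 16, Proposal B 9, Proposal C 7, Proposal D 8, Proposal E 7. Proposal A and Proposal B advance.
Runoff: Proposal A is ranked above Proposal B on 23 ballots, Proposal B above Proposal A on 24.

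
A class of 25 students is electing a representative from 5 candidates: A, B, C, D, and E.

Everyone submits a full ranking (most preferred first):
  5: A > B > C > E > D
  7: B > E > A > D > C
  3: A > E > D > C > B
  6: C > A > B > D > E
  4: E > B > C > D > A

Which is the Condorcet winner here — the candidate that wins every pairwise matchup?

A

A vs B: 14–11
A vs C: 15–10
A vs D: 21–4
A vs E: 14–11
A beats every other candidate.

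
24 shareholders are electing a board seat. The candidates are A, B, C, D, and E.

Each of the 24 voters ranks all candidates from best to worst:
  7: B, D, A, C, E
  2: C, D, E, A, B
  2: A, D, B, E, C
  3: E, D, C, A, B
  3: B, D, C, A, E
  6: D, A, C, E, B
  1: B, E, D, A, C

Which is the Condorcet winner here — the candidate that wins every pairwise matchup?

D

D vs A: 22–2
D vs B: 13–11
D vs C: 22–2
D vs E: 20–4
D beats every other candidate.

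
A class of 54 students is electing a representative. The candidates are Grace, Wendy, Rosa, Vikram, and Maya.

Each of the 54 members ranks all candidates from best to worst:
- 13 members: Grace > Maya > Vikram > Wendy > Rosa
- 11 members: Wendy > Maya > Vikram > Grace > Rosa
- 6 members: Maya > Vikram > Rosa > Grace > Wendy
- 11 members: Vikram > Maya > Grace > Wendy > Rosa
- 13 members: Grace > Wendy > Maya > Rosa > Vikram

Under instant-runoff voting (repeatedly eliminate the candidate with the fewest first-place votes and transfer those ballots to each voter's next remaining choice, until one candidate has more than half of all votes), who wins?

Vikram

Round 1: Grace 26, Wendy 11, Rosa 0, Vikram 11, Maya 6. Rosa eliminated.
Round 2: Grace 26, Wendy 11, Vikram 11, Maya 6. Maya eliminated.
Round 3: Grace 26, Wendy 11, Vikram 17. Wendy eliminated.
Round 4: Grace 26, Vikram 28. Vikram has a majority (≥28).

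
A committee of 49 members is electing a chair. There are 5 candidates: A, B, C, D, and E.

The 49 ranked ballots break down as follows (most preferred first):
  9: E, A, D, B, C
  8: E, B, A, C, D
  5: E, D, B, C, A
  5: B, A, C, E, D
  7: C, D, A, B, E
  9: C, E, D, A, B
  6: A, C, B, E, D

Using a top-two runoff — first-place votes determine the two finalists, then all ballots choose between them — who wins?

C

Round 1 first-place votes: A 6, B 5, C 16, D 0, E 22. E and C advance.
Runoff: E is ranked above C on 22 ballots, C above E on 27.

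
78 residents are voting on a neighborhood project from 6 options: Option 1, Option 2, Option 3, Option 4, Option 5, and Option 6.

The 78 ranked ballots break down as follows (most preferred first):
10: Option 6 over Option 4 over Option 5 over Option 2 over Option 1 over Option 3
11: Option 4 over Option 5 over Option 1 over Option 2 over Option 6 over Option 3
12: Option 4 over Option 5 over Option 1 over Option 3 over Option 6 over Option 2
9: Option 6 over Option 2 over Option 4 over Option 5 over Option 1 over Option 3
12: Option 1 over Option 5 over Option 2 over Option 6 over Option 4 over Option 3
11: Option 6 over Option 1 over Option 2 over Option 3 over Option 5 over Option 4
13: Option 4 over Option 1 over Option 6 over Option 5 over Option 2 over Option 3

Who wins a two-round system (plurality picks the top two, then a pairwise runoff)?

Option 6

Round 1 first-place votes: Option 1 12, Option 2 0, Option 3 0, Option 4 36, Option 5 0, Option 6 30. Option 4 and Option 6 advance.
Runoff: Option 4 is ranked above Option 6 on 36 ballots, Option 6 above Option 4 on 42.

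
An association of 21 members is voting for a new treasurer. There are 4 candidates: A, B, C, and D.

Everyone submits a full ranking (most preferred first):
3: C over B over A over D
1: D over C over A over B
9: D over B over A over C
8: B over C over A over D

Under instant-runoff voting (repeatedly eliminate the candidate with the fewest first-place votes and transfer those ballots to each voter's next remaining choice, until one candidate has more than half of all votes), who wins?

B

Round 1: A 0, B 8, C 3, D 10. A eliminated.
Round 2: B 8, C 3, D 10. C eliminated.
Round 3: B 11, D 10. B has a majority (≥11).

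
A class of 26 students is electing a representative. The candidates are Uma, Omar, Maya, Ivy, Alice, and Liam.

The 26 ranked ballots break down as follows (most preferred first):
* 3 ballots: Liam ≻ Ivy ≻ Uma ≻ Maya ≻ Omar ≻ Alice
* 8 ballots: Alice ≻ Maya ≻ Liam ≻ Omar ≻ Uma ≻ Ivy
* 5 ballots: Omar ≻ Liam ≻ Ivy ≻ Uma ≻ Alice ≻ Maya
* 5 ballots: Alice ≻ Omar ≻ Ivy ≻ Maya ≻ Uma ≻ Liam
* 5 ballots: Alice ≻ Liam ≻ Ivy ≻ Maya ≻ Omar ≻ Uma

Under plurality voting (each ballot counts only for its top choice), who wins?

First-place votes: Uma 0, Omar 5, Maya 0, Ivy 0, Alice 18, Liam 3.

Alice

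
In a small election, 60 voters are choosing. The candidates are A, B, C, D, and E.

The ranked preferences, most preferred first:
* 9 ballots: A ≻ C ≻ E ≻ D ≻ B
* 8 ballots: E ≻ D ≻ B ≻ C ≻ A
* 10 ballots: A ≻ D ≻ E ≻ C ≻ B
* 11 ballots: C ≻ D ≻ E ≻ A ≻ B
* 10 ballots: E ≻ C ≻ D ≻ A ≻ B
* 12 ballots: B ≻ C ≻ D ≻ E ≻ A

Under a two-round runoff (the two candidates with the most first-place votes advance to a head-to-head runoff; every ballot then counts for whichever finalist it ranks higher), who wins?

Round 1 first-place votes: A 19, B 12, C 11, D 0, E 18. A and E advance.
Runoff: A is ranked above E on 19 ballots, E above A on 41.

E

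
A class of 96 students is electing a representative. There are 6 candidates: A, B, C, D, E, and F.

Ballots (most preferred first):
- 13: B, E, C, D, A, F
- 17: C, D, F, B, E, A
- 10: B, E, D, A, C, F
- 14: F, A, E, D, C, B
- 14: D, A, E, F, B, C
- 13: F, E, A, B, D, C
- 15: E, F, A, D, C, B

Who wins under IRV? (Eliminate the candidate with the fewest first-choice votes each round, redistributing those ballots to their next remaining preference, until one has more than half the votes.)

Round 1: A 0, B 23, C 17, D 14, E 15, F 27. A eliminated.
Round 2: B 23, C 17, D 14, E 15, F 27. D eliminated.
Round 3: B 23, C 17, E 29, F 27. C eliminated.
Round 4: B 23, E 29, F 44. B eliminated.
Round 5: E 52, F 44. E has a majority (≥49).

E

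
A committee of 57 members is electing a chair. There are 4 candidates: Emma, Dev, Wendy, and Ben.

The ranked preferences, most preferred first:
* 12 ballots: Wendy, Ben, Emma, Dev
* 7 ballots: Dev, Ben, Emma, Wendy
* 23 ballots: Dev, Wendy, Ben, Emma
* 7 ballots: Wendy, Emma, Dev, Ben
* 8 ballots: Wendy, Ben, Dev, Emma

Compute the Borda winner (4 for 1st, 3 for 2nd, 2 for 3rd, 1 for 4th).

Wendy

Emma: 12×2 + 7×2 + 23×1 + 7×3 + 8×1 = 90
Dev: 12×1 + 7×4 + 23×4 + 7×2 + 8×2 = 162
Wendy: 12×4 + 7×1 + 23×3 + 7×4 + 8×4 = 184
Ben: 12×3 + 7×3 + 23×2 + 7×1 + 8×3 = 134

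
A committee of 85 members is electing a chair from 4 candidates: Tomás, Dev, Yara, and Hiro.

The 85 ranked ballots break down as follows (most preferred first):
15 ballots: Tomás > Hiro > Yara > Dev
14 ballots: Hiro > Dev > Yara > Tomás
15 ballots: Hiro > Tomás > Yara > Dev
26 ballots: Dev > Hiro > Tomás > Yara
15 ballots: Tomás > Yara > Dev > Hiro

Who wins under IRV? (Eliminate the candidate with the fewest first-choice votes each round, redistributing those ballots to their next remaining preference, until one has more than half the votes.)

Round 1: Tomás 30, Dev 26, Yara 0, Hiro 29. Yara eliminated.
Round 2: Tomás 30, Dev 26, Hiro 29. Dev eliminated.
Round 3: Tomás 30, Hiro 55. Hiro has a majority (≥43).

Hiro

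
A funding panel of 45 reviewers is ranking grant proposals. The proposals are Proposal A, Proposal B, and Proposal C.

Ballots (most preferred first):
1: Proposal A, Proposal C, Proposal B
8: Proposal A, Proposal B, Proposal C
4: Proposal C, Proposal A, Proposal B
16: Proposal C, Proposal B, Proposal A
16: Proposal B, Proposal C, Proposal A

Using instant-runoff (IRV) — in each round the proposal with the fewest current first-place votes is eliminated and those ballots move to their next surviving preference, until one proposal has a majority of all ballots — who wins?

Proposal B

Round 1: Proposal A 9, Proposal B 16, Proposal C 20. Proposal A eliminated.
Round 2: Proposal B 24, Proposal C 21. Proposal B has a majority (≥23).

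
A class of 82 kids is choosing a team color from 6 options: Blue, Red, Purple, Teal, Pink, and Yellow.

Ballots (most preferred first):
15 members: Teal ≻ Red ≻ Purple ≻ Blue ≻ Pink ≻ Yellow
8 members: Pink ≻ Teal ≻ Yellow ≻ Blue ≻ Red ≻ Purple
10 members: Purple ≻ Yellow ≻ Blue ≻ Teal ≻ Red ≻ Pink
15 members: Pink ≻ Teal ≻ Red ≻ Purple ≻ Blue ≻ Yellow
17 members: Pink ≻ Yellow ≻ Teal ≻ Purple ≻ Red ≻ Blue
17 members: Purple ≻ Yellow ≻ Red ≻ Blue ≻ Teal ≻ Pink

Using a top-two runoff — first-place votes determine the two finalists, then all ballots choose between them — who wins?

Round 1 first-place votes: Blue 0, Red 0, Purple 27, Teal 15, Pink 40, Yellow 0. Pink and Purple advance.
Runoff: Pink is ranked above Purple on 40 ballots, Purple above Pink on 42.

Purple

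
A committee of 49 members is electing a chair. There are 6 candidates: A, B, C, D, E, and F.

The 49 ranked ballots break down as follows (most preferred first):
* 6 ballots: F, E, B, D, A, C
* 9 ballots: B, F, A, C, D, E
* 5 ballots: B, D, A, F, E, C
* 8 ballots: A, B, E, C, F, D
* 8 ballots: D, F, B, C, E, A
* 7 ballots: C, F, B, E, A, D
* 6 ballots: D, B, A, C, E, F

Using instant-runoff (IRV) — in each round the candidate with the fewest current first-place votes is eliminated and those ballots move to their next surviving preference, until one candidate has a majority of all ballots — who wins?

B

Round 1: A 8, B 14, C 7, D 14, E 0, F 6. E eliminated.
Round 2: A 8, B 14, C 7, D 14, F 6. F eliminated.
Round 3: A 8, B 20, C 7, D 14. C eliminated.
Round 4: A 8, B 27, D 14. B has a majority (≥25).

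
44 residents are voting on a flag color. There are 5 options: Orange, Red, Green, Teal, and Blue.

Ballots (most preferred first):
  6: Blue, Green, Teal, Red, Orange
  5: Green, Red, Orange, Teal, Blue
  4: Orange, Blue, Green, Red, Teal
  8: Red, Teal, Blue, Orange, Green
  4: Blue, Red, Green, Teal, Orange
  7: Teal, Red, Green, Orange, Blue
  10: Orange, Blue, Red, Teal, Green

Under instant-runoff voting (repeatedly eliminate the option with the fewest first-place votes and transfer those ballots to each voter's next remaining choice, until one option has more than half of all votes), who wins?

Round 1: Orange 14, Red 8, Green 5, Teal 7, Blue 10. Green eliminated.
Round 2: Orange 14, Red 13, Teal 7, Blue 10. Teal eliminated.
Round 3: Orange 14, Red 20, Blue 10. Blue eliminated.
Round 4: Orange 14, Red 30. Red has a majority (≥23).

Red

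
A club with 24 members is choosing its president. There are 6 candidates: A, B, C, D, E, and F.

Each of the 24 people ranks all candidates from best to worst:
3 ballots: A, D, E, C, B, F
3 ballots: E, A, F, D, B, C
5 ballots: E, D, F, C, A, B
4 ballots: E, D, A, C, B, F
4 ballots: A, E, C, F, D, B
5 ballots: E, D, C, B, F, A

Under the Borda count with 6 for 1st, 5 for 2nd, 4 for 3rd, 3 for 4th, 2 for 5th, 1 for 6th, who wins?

E

A: 3×6 + 3×5 + 5×2 + 4×4 + 4×6 + 5×1 = 88
B: 3×2 + 3×2 + 5×1 + 4×2 + 4×1 + 5×3 = 44
C: 3×3 + 3×1 + 5×3 + 4×3 + 4×4 + 5×4 = 75
D: 3×5 + 3×3 + 5×5 + 4×5 + 4×2 + 5×5 = 102
E: 3×4 + 3×6 + 5×6 + 4×6 + 4×5 + 5×6 = 134
F: 3×1 + 3×4 + 5×4 + 4×1 + 4×3 + 5×2 = 61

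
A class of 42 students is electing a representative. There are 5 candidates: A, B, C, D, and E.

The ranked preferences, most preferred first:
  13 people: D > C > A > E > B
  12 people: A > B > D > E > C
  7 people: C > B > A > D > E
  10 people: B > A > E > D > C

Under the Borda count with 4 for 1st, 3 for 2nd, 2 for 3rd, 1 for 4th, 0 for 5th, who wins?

A

A: 13×2 + 12×4 + 7×2 + 10×3 = 118
B: 13×0 + 12×3 + 7×3 + 10×4 = 97
C: 13×3 + 12×0 + 7×4 + 10×0 = 67
D: 13×4 + 12×2 + 7×1 + 10×1 = 93
E: 13×1 + 12×1 + 7×0 + 10×2 = 45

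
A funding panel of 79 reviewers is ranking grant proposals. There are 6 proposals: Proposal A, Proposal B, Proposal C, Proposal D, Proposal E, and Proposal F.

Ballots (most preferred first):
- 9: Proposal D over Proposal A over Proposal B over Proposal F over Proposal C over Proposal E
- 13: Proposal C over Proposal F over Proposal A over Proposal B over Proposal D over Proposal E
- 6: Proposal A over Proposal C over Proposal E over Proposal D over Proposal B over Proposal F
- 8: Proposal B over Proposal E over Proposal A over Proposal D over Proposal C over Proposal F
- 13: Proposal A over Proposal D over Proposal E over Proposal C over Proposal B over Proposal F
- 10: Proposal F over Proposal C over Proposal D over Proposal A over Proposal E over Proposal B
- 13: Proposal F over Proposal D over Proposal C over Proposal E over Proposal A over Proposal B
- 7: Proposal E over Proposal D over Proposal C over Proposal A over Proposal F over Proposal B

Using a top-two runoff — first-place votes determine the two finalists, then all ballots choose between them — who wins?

Round 1 first-place votes: Proposal A 19, Proposal B 8, Proposal C 13, Proposal D 9, Proposal E 7, Proposal F 23. Proposal F and Proposal A advance.
Runoff: Proposal F is ranked above Proposal A on 36 ballots, Proposal A above Proposal F on 43.

Proposal A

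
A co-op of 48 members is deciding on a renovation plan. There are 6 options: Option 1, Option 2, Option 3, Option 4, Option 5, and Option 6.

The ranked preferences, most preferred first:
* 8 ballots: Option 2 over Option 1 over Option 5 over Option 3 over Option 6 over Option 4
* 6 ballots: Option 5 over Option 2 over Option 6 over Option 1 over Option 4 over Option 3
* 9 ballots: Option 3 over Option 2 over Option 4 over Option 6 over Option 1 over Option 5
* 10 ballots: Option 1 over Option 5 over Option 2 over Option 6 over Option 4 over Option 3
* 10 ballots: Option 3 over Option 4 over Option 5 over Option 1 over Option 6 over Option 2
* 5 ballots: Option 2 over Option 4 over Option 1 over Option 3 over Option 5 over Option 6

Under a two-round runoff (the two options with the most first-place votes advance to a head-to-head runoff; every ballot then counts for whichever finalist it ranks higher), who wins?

Round 1 first-place votes: Option 1 10, Option 2 13, Option 3 19, Option 4 0, Option 5 6, Option 6 0. Option 3 and Option 2 advance.
Runoff: Option 3 is ranked above Option 2 on 19 ballots, Option 2 above Option 3 on 29.

Option 2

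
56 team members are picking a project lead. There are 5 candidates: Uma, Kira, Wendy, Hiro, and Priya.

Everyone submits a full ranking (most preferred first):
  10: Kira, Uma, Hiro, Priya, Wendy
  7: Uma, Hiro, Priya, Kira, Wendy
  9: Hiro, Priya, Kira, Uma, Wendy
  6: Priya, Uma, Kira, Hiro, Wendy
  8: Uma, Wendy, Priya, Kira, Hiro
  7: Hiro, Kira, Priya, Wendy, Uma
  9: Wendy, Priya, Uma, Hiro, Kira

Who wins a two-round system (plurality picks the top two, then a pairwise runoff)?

Round 1 first-place votes: Uma 15, Kira 10, Wendy 9, Hiro 16, Priya 6. Hiro and Uma advance.
Runoff: Hiro is ranked above Uma on 16 ballots, Uma above Hiro on 40.

Uma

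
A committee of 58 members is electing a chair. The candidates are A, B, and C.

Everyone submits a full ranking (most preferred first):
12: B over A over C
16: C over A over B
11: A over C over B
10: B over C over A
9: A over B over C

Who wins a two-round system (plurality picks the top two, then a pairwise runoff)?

A

Round 1 first-place votes: A 20, B 22, C 16. B and A advance.
Runoff: B is ranked above A on 22 ballots, A above B on 36.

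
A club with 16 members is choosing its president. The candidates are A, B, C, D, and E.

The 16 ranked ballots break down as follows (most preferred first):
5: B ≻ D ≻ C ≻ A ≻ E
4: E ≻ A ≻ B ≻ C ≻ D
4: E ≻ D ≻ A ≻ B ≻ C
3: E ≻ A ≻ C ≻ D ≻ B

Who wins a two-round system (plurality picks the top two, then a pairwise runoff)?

Round 1 first-place votes: A 0, B 5, C 0, D 0, E 11. E and B advance.
Runoff: E is ranked above B on 11 ballots, B above E on 5.

E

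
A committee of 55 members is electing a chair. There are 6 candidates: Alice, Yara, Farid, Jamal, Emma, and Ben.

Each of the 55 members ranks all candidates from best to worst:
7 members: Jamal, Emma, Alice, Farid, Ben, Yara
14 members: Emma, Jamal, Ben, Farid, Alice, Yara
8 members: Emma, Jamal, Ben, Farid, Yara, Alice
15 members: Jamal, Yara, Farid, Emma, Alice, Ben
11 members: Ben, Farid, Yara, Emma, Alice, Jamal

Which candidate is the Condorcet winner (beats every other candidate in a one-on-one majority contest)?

Emma

Emma vs Alice: 55–0
Emma vs Yara: 29–26
Emma vs Farid: 29–26
Emma vs Jamal: 33–22
Emma vs Ben: 44–11
Emma beats every other candidate.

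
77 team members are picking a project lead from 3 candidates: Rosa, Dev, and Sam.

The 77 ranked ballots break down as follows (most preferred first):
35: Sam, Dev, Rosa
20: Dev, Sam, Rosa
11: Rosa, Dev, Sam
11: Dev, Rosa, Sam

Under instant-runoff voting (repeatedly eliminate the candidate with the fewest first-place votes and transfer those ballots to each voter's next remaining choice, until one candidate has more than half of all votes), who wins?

Dev

Round 1: Rosa 11, Dev 31, Sam 35. Rosa eliminated.
Round 2: Dev 42, Sam 35. Dev has a majority (≥39).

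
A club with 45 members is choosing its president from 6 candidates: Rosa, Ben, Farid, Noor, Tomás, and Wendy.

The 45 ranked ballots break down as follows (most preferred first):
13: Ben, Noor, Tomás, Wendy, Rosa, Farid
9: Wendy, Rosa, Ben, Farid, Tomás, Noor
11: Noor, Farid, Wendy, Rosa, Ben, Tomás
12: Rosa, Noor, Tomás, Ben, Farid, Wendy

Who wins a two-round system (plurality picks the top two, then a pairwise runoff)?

Rosa

Round 1 first-place votes: Rosa 12, Ben 13, Farid 0, Noor 11, Tomás 0, Wendy 9. Ben and Rosa advance.
Runoff: Ben is ranked above Rosa on 13 ballots, Rosa above Ben on 32.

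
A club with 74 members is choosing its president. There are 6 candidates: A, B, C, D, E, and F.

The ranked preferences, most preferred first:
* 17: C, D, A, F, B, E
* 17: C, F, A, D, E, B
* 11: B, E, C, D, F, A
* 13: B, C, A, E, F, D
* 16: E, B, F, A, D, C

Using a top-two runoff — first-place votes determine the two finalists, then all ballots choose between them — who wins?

B

Round 1 first-place votes: A 0, B 24, C 34, D 0, E 16, F 0. C and B advance.
Runoff: C is ranked above B on 34 ballots, B above C on 40.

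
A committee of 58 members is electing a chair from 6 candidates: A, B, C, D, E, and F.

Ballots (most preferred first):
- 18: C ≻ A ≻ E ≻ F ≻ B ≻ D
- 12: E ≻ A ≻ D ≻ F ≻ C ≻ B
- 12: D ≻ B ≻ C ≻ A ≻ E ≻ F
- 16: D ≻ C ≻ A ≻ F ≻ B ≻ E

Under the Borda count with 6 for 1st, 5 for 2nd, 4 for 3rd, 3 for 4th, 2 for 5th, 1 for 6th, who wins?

C

A: 18×5 + 12×5 + 12×3 + 16×4 = 250
B: 18×2 + 12×1 + 12×5 + 16×2 = 140
C: 18×6 + 12×2 + 12×4 + 16×5 = 260
D: 18×1 + 12×4 + 12×6 + 16×6 = 234
E: 18×4 + 12×6 + 12×2 + 16×1 = 184
F: 18×3 + 12×3 + 12×1 + 16×3 = 150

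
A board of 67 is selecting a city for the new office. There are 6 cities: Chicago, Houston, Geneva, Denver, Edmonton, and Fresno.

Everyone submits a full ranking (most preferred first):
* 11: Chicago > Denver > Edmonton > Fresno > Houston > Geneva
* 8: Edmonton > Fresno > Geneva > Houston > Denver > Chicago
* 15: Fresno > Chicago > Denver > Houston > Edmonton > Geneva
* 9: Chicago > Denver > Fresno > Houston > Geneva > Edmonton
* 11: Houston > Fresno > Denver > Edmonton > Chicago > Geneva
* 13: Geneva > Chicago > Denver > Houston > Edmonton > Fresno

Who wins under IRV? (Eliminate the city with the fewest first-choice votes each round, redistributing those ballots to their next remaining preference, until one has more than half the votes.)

Fresno

Round 1: Chicago 20, Houston 11, Geneva 13, Denver 0, Edmonton 8, Fresno 15. Denver eliminated.
Round 2: Chicago 20, Houston 11, Geneva 13, Edmonton 8, Fresno 15. Edmonton eliminated.
Round 3: Chicago 20, Houston 11, Geneva 13, Fresno 23. Houston eliminated.
Round 4: Chicago 20, Geneva 13, Fresno 34. Fresno has a majority (≥34).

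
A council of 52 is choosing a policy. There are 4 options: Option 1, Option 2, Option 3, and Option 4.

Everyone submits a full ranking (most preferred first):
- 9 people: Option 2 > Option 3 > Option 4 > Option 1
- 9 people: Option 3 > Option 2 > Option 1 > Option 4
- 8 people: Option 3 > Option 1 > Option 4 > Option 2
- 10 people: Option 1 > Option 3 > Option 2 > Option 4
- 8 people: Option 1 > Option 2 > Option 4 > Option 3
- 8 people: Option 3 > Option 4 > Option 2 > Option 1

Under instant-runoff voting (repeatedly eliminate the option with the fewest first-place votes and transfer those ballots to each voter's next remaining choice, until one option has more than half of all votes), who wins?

Round 1: Option 1 18, Option 2 9, Option 3 25, Option 4 0. Option 4 eliminated.
Round 2: Option 1 18, Option 2 9, Option 3 25. Option 2 eliminated.
Round 3: Option 1 18, Option 3 34. Option 3 has a majority (≥27).

Option 3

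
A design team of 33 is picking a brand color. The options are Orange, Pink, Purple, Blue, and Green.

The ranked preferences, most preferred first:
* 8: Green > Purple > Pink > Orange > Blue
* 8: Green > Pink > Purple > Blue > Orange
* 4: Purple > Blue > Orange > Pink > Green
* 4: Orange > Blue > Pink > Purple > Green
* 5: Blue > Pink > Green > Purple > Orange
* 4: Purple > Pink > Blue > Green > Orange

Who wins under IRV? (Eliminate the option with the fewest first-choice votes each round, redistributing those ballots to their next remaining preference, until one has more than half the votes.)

Round 1: Orange 4, Pink 0, Purple 8, Blue 5, Green 16. Pink eliminated.
Round 2: Orange 4, Purple 8, Blue 5, Green 16. Orange eliminated.
Round 3: Purple 8, Blue 9, Green 16. Purple eliminated.
Round 4: Blue 17, Green 16. Blue has a majority (≥17).

Blue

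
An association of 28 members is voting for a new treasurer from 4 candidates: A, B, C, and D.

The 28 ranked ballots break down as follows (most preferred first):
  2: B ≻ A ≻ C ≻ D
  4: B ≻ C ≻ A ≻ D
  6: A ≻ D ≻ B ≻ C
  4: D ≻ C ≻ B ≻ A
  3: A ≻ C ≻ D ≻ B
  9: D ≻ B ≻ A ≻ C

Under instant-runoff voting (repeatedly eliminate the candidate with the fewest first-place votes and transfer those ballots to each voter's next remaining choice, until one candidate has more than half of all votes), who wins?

Round 1: A 9, B 6, C 0, D 13. C eliminated.
Round 2: A 9, B 6, D 13. B eliminated.
Round 3: A 15, D 13. A has a majority (≥15).

A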